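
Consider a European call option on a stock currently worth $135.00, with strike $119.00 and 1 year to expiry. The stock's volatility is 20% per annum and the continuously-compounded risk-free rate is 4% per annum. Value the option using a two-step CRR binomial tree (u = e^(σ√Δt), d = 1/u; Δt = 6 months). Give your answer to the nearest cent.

$24.24

CRR parameters: u = e^(σ√Δt) = e^(0.2·√0.5) = 1.1519, d = 1/u = 0.8681
Per-period rate: rΔt = 0.04·0.5 = 0.02, so R = e^0.02 = 1.0202
Risk-neutral probability p = (e^0.02 − 0.8681)/(1.1519 − 0.8681) = 0.1521/0.2838 = 0.5359
Terminal stock prices: S_uu = 179.1, S_ud = 135, S_dd = 101.7
Terminal payoffs (S − K): max(60.13, 0) = 60.13, max(16, 0) = 16, max(-17.26, 0) = 0
Node u (S = 155.5): V_u = e^(−0.02)·[0.5359·60.1310 + 0.4641·16.0000] = 38.8642
Node d (S = 117.2): V_d = e^(−0.02)·[0.5359·16.0000 + 0.4641·0.0000] = 8.4044
Node 0 (S = 135): V_0 = e^(−0.02)·[0.5359·38.8642 + 0.4641·8.4044] = 24.2378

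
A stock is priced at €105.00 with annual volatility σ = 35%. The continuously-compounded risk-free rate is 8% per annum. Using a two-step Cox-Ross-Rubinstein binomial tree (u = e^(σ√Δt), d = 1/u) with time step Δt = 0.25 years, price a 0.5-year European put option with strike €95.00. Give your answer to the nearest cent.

€4.77

CRR parameters: u = e^(σ√Δt) = e^(0.35·√0.25) = 1.1912, d = 1/u = 0.8395
Per-period rate: rΔt = 0.08·0.25 = 0.02, so R = e^0.02 = 1.0202
Risk-neutral probability p = (e^0.02 − 0.8395)/(1.1912 − 0.8395) = 0.1807/0.3518 = 0.5138
Terminal stock prices: S_uu = 149, S_ud = 105, S_dd = 73.99
Terminal payoffs (K − S): max(-54, 0) = 0, max(-10, 0) = 0, max(21.01, 0) = 21.01
Node u (S = 125.1): V_u = e^(−0.02)·[0.5138·0.0000 + 0.4862·0.0000] = 0.0000
Node d (S = 88.14): V_d = e^(−0.02)·[0.5138·0.0000 + 0.4862·21.0078] = 10.0120
Node 0 (S = 105): V_0 = e^(−0.02)·[0.5138·0.0000 + 0.4862·10.0120] = 4.7716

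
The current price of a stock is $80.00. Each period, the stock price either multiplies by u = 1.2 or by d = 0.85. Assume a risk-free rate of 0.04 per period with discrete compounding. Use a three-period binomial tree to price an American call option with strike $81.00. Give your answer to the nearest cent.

$14.22

Risk-neutral probability p = (1 + 0.04 − 0.85)/(1.2 − 0.85) = 0.1900/0.3500 = 0.5429
Terminal stock prices: S_uuu = 138.2, S_uud = 97.92, S_udd = 69.36, S_ddd = 49.13
Terminal payoffs (S − K): max(57.24, 0) = 57.24, max(16.92, 0) = 16.92, max(-11.64, 0) = 0, max(-31.87, 0) = 0
Node uu (S = 115.2): continuation = 1/1.04·[0.5429·57.2400 + 0.4571·16.9200] = 37.3154; exercise value = 34.2000 ≤ continuation, so V_uu = 37.3154
Node ud (S = 81.6): continuation = 1/1.04·[0.5429·16.9200 + 0.4571·0.0000] = 8.8319; exercise value = 0.6000 ≤ continuation, so V_ud = 8.8319
Node dd (S = 57.8): continuation = 1/1.04·[0.5429·0.0000 + 0.4571·0.0000] = 0.0000; exercise value = 0.0000 ≤ continuation, so V_dd = 0.0000
Node u (S = 96): continuation = 1/1.04·[0.5429·37.3154 + 0.4571·8.8319] = 23.3600; exercise value = 15.0000 ≤ continuation, so V_u = 23.3600
Node d (S = 68): continuation = 1/1.04·[0.5429·8.8319 + 0.4571·0.0000] = 4.6100; exercise value = 0.0000 ≤ continuation, so V_d = 4.6100
Node 0 (S = 80): continuation = 1/1.04·[0.5429·23.3600 + 0.4571·4.6100] = 14.2198; exercise value = 0.0000 ≤ continuation, so V_0 = 14.2198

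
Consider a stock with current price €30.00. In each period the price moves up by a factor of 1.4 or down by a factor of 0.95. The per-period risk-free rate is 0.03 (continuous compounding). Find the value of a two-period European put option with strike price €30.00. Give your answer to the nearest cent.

Risk-neutral probability p = (e^0.03 − 0.95)/(1.4 − 0.95) = 0.0805/0.4500 = 0.1788
Terminal stock prices: S_uu = 58.8, S_ud = 39.9, S_dd = 27.07
Terminal payoffs (K − S): max(-28.8, 0) = 0, max(-9.9, 0) = 0, max(2.925, 0) = 2.925
Node u (S = 42): V_u = e^(−0.03)·[0.1788·0.0000 + 0.8212·0.0000] = 0.0000
Node d (S = 28.5): V_d = e^(−0.03)·[0.1788·0.0000 + 0.8212·2.9250] = 2.3311
Node 0 (S = 30): V_0 = e^(−0.03)·[0.1788·0.0000 + 0.8212·2.3311] = 1.8577

€1.86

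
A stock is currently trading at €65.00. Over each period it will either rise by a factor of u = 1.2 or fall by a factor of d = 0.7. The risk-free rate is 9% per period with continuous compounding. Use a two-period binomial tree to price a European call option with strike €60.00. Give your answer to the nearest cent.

Risk-neutral probability p = (e^0.09 − 0.7)/(1.2 − 0.7) = 0.3942/0.5000 = 0.7883
Terminal stock prices: S_uu = 93.6, S_ud = 54.6, S_dd = 31.85
Terminal payoffs (S − K): max(33.6, 0) = 33.6, max(-5.4, 0) = 0, max(-28.15, 0) = 0
Node u (S = 78): V_u = e^(−0.09)·[0.7883·33.6000 + 0.2117·0.0000] = 24.2087
Node d (S = 45.5): V_d = e^(−0.09)·[0.7883·0.0000 + 0.2117·0.0000] = 0.0000
Node 0 (S = 65): V_0 = e^(−0.09)·[0.7883·24.2087 + 0.2117·0.0000] = 17.4423

€17.44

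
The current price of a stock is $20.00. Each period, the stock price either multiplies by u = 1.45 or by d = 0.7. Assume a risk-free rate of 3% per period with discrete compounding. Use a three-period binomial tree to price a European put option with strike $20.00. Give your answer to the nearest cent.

Risk-neutral probability p = (1 + 0.03 − 0.7)/(1.45 − 0.7) = 0.3300/0.7500 = 0.4400
Terminal stock prices: S_uuu = 60.97, S_uud = 29.43, S_udd = 14.21, S_ddd = 6.86
Terminal payoffs (K − S): max(-40.97, 0) = 0, max(-9.435, 0) = 0, max(5.79, 0) = 5.79, max(13.14, 0) = 13.14
Node uu (S = 42.05): V_uu = 1/1.03·[0.4400·0.0000 + 0.5600·0.0000] = 0.0000
Node ud (S = 20.3): V_ud = 1/1.03·[0.4400·0.0000 + 0.5600·5.7900] = 3.1480
Node dd (S = 9.8): V_dd = 1/1.03·[0.4400·5.7900 + 0.5600·13.1400] = 9.6175
Node u (S = 29): V_u = 1/1.03·[0.4400·0.0000 + 0.5600·3.1480] = 1.7115
Node d (S = 14): V_d = 1/1.03·[0.4400·3.1480 + 0.5600·9.6175] = 6.5737
Node 0 (S = 20): V_0 = 1/1.03·[0.4400·1.7115 + 0.5600·6.5737] = 4.3052

$4.31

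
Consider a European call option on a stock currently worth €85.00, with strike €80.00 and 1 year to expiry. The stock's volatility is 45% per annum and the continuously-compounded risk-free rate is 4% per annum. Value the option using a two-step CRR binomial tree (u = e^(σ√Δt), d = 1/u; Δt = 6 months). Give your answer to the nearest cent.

CRR parameters: u = e^(σ√Δt) = e^(0.45·√0.5) = 1.3746, d = 1/u = 0.7275
Per-period rate: rΔt = 0.04·0.5 = 0.02, so R = e^0.02 = 1.0202
Risk-neutral probability p = (e^0.02 − 0.7275)/(1.3746 − 0.7275) = 0.2927/0.6472 = 0.4523
Terminal stock prices: S_uu = 160.6, S_ud = 85, S_dd = 44.98
Terminal payoffs (S − K): max(80.62, 0) = 80.62, max(5, 0) = 5, max(-35.02, 0) = 0
Node u (S = 116.8): V_u = e^(−0.02)·[0.4523·80.6210 + 0.5477·5.0000] = 38.4292
Node d (S = 61.83): V_d = e^(−0.02)·[0.4523·5.0000 + 0.5477·0.0000] = 2.2169
Node 0 (S = 85): V_0 = e^(−0.02)·[0.4523·38.4292 + 0.5477·2.2169] = 18.2285

€18.23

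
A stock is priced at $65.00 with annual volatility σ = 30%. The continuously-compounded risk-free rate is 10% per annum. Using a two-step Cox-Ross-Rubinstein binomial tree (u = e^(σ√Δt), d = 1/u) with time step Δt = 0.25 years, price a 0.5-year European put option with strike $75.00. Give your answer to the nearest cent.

CRR parameters: u = e^(σ√Δt) = e^(0.3·√0.25) = 1.1618, d = 1/u = 0.8607
Per-period rate: rΔt = 0.1·0.25 = 0.025, so R = e^0.025 = 1.0253
Risk-neutral probability p = (e^0.025 − 0.8607)/(1.1618 − 0.8607) = 0.1646/0.3011 = 0.5466
Terminal stock prices: S_uu = 87.74, S_ud = 65, S_dd = 48.15
Terminal payoffs (K − S): max(-12.74, 0) = 0, max(10, 0) = 10, max(26.85, 0) = 26.85
Node u (S = 75.52): V_u = e^(−0.025)·[0.5466·0.0000 + 0.4534·10.0000] = 4.4217
Node d (S = 55.95): V_d = e^(−0.025)·[0.5466·10.0000 + 0.4534·26.8468] = 17.2022
Node 0 (S = 65): V_0 = e^(−0.025)·[0.5466·4.4217 + 0.4534·17.2022] = 9.9637

$9.96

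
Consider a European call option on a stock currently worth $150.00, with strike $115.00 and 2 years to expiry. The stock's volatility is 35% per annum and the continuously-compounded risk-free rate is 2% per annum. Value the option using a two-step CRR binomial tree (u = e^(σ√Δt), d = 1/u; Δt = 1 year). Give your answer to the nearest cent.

$51.64

CRR parameters: u = e^(σ√Δt) = e^(0.35·√1) = 1.4191, d = 1/u = 0.7047
Per-period rate: rΔt = 0.02·1 = 0.02, so R = e^0.02 = 1.0202
Risk-neutral probability p = (e^0.02 − 0.7047)/(1.4191 − 0.7047) = 0.3155/0.7144 = 0.4417
Terminal stock prices: S_uu = 302.1, S_ud = 150, S_dd = 74.49
Terminal payoffs (S − K): max(187.1, 0) = 187.1, max(35, 0) = 35, max(-40.51, 0) = 0
Node u (S = 212.9): V_u = e^(−0.02)·[0.4417·187.0629 + 0.5583·35.0000] = 100.1373
Node d (S = 105.7): V_d = e^(−0.02)·[0.4417·35.0000 + 0.5583·0.0000] = 15.1520
Node 0 (S = 150): V_0 = e^(−0.02)·[0.4417·100.1373 + 0.5583·15.1520] = 51.6434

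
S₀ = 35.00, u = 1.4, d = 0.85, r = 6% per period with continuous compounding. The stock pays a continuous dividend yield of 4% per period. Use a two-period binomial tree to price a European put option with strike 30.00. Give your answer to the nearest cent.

Per-period risk-free factor R = e^0.06 = 1.0618; dividend-adjusted growth = e^(0.06−0.04) = 1.0202.
Risk-neutral probability p = (1.0202 − 0.85)/(1.4 − 0.85) = 0.1702/0.5500 = 0.3095
Terminal stock prices: S_uu = 68.6, S_ud = 41.65, S_dd = 25.29
Terminal payoffs (K − S): max(-38.6, 0) = 0, max(-11.65, 0) = 0, max(4.713, 0) = 4.713
Node u (S = 49): V_u = e^(−0.06)·[0.3095·0.0000 + 0.6905·0.0000] = 0.0000
Node d (S = 29.75): V_d = e^(−0.06)·[0.3095·0.0000 + 0.6905·4.7125] = 3.0647
Node 0 (S = 35): V_0 = e^(−0.06)·[0.3095·0.0000 + 0.6905·3.0647] = 1.9930

1.99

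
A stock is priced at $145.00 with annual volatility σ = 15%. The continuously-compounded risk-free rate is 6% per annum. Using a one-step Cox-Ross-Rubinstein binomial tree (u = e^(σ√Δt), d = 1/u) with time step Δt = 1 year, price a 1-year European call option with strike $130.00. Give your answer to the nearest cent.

$24.20

CRR parameters: u = e^(σ√Δt) = e^(0.15·√1) = 1.1618, d = 1/u = 0.8607
Per-period rate: rΔt = 0.06·1 = 0.06, so R = e^0.06 = 1.0618
Risk-neutral probability p = (e^0.06 − 0.8607)/(1.1618 − 0.8607) = 0.2011/0.3011 = 0.6679
Terminal stock prices: S_u = 168.5, S_d = 124.8
Terminal payoffs (S − K): max(38.47, 0) = 38.47, max(-5.197, 0) = 0
Node 0 (S = 145): V_0 = e^(−0.06)·[0.6679·38.4660 + 0.3321·0.0000] = 24.1960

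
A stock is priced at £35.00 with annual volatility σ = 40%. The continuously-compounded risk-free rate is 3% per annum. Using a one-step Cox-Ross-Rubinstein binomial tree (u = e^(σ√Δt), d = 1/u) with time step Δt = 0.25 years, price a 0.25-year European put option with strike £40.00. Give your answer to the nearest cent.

CRR parameters: u = e^(σ√Δt) = e^(0.4·√0.25) = 1.2214, d = 1/u = 0.8187
Per-period rate: rΔt = 0.03·0.25 = 0.0075, so R = e^0.0075 = 1.0075
Risk-neutral probability p = (e^0.0075 − 0.8187)/(1.2214 − 0.8187) = 0.1888/0.4027 = 0.4689
Terminal stock prices: S_u = 42.75, S_d = 28.66
Terminal payoffs (K − S): max(-2.749, 0) = 0, max(11.34, 0) = 11.34
Node 0 (S = 35): V_0 = e^(−0.0075)·[0.4689·0.0000 + 0.5311·11.3444] = 5.9804

£5.98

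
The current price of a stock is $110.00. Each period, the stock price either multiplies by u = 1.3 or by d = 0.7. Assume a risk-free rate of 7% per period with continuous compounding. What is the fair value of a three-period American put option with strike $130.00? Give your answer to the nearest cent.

$24.86

Risk-neutral probability p = (e^0.07 − 0.7)/(1.3 − 0.7) = 0.3725/0.6000 = 0.6208
Terminal stock prices: S_uuu = 241.7, S_uud = 130.1, S_udd = 70.07, S_ddd = 37.73
Terminal payoffs (K − S): max(-111.7, 0) = 0, max(-0.13, 0) = 0, max(59.93, 0) = 59.93, max(92.27, 0) = 92.27
Node uu (S = 185.9): continuation = e^(−0.07)·[0.6208·0.0000 + 0.3792·0.0000] = 0.0000; exercise value = 0.0000 ≤ continuation, so V_uu = 0.0000
Node ud (S = 100.1): continuation = e^(−0.07)·[0.6208·0.0000 + 0.3792·59.9300] = 21.1865; exercise value = 29.9000 > continuation, so V_ud = 29.9000 (exercise)
Node dd (S = 53.9): continuation = e^(−0.07)·[0.6208·59.9300 + 0.3792·92.2700] = 67.3112; exercise value = 76.1000 > continuation, so V_dd = 76.1000 (exercise)
Node u (S = 143): continuation = e^(−0.07)·[0.6208·0.0000 + 0.3792·29.9000] = 10.5702; exercise value = 0.0000 ≤ continuation, so V_u = 10.5702
Node d (S = 77): continuation = e^(−0.07)·[0.6208·29.9000 + 0.3792·76.1000] = 44.2112; exercise value = 53.0000 > continuation, so V_d = 53.0000 (exercise)
Node 0 (S = 110): continuation = e^(−0.07)·[0.6208·10.5702 + 0.3792·53.0000] = 24.8554; exercise value = 20.0000 ≤ continuation, so V_0 = 24.8554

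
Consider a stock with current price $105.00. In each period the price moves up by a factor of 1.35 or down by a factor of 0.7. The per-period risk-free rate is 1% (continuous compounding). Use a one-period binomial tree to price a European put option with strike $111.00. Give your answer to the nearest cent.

Risk-neutral probability p = (e^0.01 − 0.7)/(1.35 − 0.7) = 0.3101/0.6500 = 0.4770
Terminal stock prices: S_u = 141.8, S_d = 73.5
Terminal payoffs (K − S): max(-30.75, 0) = 0, max(37.5, 0) = 37.5
Node 0 (S = 105): V_0 = e^(−0.01)·[0.4770·0.0000 + 0.5230·37.5000] = 19.4173

$19.42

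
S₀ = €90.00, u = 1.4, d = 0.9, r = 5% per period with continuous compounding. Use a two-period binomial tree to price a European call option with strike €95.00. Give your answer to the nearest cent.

€13.77

Risk-neutral probability p = (e^0.05 − 0.9)/(1.4 − 0.9) = 0.1513/0.5000 = 0.3025
Terminal stock prices: S_uu = 176.4, S_ud = 113.4, S_dd = 72.9
Terminal payoffs (S − K): max(81.4, 0) = 81.4, max(18.4, 0) = 18.4, max(-22.1, 0) = 0
Node u (S = 126): V_u = e^(−0.05)·[0.3025·81.4000 + 0.6975·18.4000] = 35.6332
Node d (S = 81): V_d = e^(−0.05)·[0.3025·18.4000 + 0.6975·0.0000] = 5.2953
Node 0 (S = 90): V_0 = e^(−0.05)·[0.3025·35.6332 + 0.6975·5.2953] = 13.7679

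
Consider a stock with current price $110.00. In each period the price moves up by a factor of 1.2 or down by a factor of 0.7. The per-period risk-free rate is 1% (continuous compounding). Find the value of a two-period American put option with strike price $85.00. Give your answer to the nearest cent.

Risk-neutral probability p = (e^0.01 − 0.7)/(1.2 − 0.7) = 0.3101/0.5000 = 0.6201
Terminal stock prices: S_uu = 158.4, S_ud = 92.4, S_dd = 53.9
Terminal payoffs (K − S): max(-73.4, 0) = 0, max(-7.4, 0) = 0, max(31.1, 0) = 31.1
Node u (S = 132): continuation = e^(−0.01)·[0.6201·0.0000 + 0.3799·0.0000] = 0.0000; exercise value = 0.0000 ≤ continuation, so V_u = 0.0000
Node d (S = 77): continuation = e^(−0.01)·[0.6201·0.0000 + 0.3799·31.1000] = 11.6973; exercise value = 8.0000 ≤ continuation, so V_d = 11.6973
Node 0 (S = 110): continuation = e^(−0.01)·[0.6201·0.0000 + 0.3799·11.6973] = 4.3996; exercise value = 0.0000 ≤ continuation, so V_0 = 4.3996

$4.40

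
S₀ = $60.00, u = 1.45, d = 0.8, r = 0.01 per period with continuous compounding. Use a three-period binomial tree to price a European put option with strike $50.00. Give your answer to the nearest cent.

$5.80

Risk-neutral probability p = (e^0.01 − 0.8)/(1.45 − 0.8) = 0.2101/0.6500 = 0.3232
Terminal stock prices: S_uuu = 182.9, S_uud = 100.9, S_udd = 55.68, S_ddd = 30.72
Terminal payoffs (K − S): max(-132.9, 0) = 0, max(-50.92, 0) = 0, max(-5.68, 0) = 0, max(19.28, 0) = 19.28
Node uu (S = 126.2): V_uu = e^(−0.01)·[0.3232·0.0000 + 0.6768·0.0000] = 0.0000
Node ud (S = 69.6): V_ud = e^(−0.01)·[0.3232·0.0000 + 0.6768·0.0000] = 0.0000
Node dd (S = 38.4): V_dd = e^(−0.01)·[0.3232·0.0000 + 0.6768·19.2800] = 12.9197
Node u (S = 87): V_u = e^(−0.01)·[0.3232·0.0000 + 0.6768·0.0000] = 0.0000
Node d (S = 48): V_d = e^(−0.01)·[0.3232·0.0000 + 0.6768·12.9197] = 8.6577
Node 0 (S = 60): V_0 = e^(−0.01)·[0.3232·0.0000 + 0.6768·8.6577] = 5.8016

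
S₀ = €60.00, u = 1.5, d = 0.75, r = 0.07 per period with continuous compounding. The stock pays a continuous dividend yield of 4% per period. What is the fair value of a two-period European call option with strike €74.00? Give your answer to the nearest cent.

€7.42

Per-period risk-free factor R = e^0.07 = 1.0725; dividend-adjusted growth = e^(0.07−0.04) = 1.0305.
Risk-neutral probability p = (1.0305 − 0.75)/(1.5 − 0.75) = 0.2805/0.7500 = 0.3739
Terminal stock prices: S_uu = 135, S_ud = 67.5, S_dd = 33.75
Terminal payoffs (S − K): max(61, 0) = 61, max(-6.5, 0) = 0, max(-40.25, 0) = 0
Node u (S = 90): V_u = e^(−0.07)·[0.3739·61.0000 + 0.6261·0.0000] = 21.2682
Node d (S = 45): V_d = e^(−0.07)·[0.3739·0.0000 + 0.6261·0.0000] = 0.0000
Node 0 (S = 60): V_0 = e^(−0.07)·[0.3739·21.2682 + 0.6261·0.0000] = 7.4153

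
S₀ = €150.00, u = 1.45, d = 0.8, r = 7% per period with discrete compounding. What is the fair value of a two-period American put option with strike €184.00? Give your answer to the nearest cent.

Risk-neutral probability p = (1 + 0.07 − 0.8)/(1.45 − 0.8) = 0.2700/0.6500 = 0.4154
Terminal stock prices: S_uu = 315.4, S_ud = 174, S_dd = 96
Terminal payoffs (K − S): max(-131.4, 0) = 0, max(10, 0) = 10, max(88, 0) = 88
Node u (S = 217.5): continuation = 1/1.07·[0.4154·0.0000 + 0.5846·10.0000] = 5.4637; exercise value = 0.0000 ≤ continuation, so V_u = 5.4637
Node d (S = 120): continuation = 1/1.07·[0.4154·10.0000 + 0.5846·88.0000] = 51.9626; exercise value = 64.0000 > continuation, so V_d = 64.0000 (exercise)
Node 0 (S = 150): continuation = 1/1.07·[0.4154·5.4637 + 0.5846·64.0000] = 37.0887; exercise value = 34.0000 ≤ continuation, so V_0 = 37.0887

€37.09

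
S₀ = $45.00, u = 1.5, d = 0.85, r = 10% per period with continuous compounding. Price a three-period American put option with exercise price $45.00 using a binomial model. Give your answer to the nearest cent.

Risk-neutral probability p = (e^0.1 − 0.85)/(1.5 − 0.85) = 0.2552/0.6500 = 0.3926
Terminal stock prices: S_uuu = 151.9, S_uud = 86.06, S_udd = 48.77, S_ddd = 27.64
Terminal payoffs (K − S): max(-106.9, 0) = 0, max(-41.06, 0) = 0, max(-3.769, 0) = 0, max(17.36, 0) = 17.36
Node uu (S = 101.2): continuation = e^(−0.1)·[0.3926·0.0000 + 0.6074·0.0000] = 0.0000; exercise value = 0.0000 ≤ continuation, so V_uu = 0.0000
Node ud (S = 57.38): continuation = e^(−0.1)·[0.3926·0.0000 + 0.6074·0.0000] = 0.0000; exercise value = 0.0000 ≤ continuation, so V_ud = 0.0000
Node dd (S = 32.51): continuation = e^(−0.1)·[0.3926·0.0000 + 0.6074·17.3644] = 9.5439; exercise value = 12.4875 > continuation, so V_dd = 12.4875 (exercise)
Node u (S = 67.5): continuation = e^(−0.1)·[0.3926·0.0000 + 0.6074·0.0000] = 0.0000; exercise value = 0.0000 ≤ continuation, so V_u = 0.0000
Node d (S = 38.25): continuation = e^(−0.1)·[0.3926·0.0000 + 0.6074·12.4875] = 6.8634; exercise value = 6.7500 ≤ continuation, so V_d = 6.8634
Node 0 (S = 45): continuation = e^(−0.1)·[0.3926·0.0000 + 0.6074·6.8634] = 3.7723; exercise value = 0.0000 ≤ continuation, so V_0 = 3.7723

$3.77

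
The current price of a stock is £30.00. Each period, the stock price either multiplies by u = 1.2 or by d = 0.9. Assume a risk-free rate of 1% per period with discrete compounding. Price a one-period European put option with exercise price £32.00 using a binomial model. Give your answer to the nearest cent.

£3.14

Risk-neutral probability p = (1 + 0.01 − 0.9)/(1.2 − 0.9) = 0.1100/0.3000 = 0.3667
Terminal stock prices: S_u = 36, S_d = 27
Terminal payoffs (K − S): max(-4, 0) = 0, max(5, 0) = 5
Node 0 (S = 30): V_0 = 1/1.01·[0.3667·0.0000 + 0.6333·5.0000] = 3.1353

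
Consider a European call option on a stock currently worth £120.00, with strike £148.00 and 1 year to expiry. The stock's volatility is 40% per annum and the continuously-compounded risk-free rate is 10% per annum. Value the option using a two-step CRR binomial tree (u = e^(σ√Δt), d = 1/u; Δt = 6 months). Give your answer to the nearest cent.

£15.43

CRR parameters: u = e^(σ√Δt) = e^(0.4·√0.5) = 1.3269, d = 1/u = 0.7536
Per-period rate: rΔt = 0.1·0.5 = 0.05, so R = e^0.05 = 1.0513
Risk-neutral probability p = (e^0.05 − 0.7536)/(1.3269 − 0.7536) = 0.2976/0.5733 = 0.5192
Terminal stock prices: S_uu = 211.3, S_ud = 120, S_dd = 68.16
Terminal payoffs (S − K): max(63.28, 0) = 63.28, max(-28, 0) = 0, max(-79.84, 0) = 0
Node u (S = 159.2): V_u = e^(−0.05)·[0.5192·63.2785 + 0.4808·0.0000] = 31.2516
Node d (S = 90.44): V_d = e^(−0.05)·[0.5192·0.0000 + 0.4808·0.0000] = 0.0000
Node 0 (S = 120): V_0 = e^(−0.05)·[0.5192·31.2516 + 0.4808·0.0000] = 15.4343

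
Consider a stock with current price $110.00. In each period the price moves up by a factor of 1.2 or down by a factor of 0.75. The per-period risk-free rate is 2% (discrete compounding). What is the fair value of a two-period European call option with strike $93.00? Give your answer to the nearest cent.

Risk-neutral probability p = (1 + 0.02 − 0.75)/(1.2 − 0.75) = 0.2700/0.4500 = 0.6000
Terminal stock prices: S_uu = 158.4, S_ud = 99, S_dd = 61.88
Terminal payoffs (S − K): max(65.4, 0) = 65.4, max(6, 0) = 6, max(-31.12, 0) = 0
Node u (S = 132): V_u = 1/1.02·[0.6000·65.4000 + 0.4000·6.0000] = 40.8235
Node d (S = 82.5): V_d = 1/1.02·[0.6000·6.0000 + 0.4000·0.0000] = 3.5294
Node 0 (S = 110): V_0 = 1/1.02·[0.6000·40.8235 + 0.4000·3.5294] = 25.3979

$25.40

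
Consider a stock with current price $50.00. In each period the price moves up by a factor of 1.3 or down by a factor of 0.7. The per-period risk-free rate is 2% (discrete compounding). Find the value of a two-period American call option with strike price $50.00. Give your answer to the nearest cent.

$9.43

Risk-neutral probability p = (1 + 0.02 − 0.7)/(1.3 − 0.7) = 0.3200/0.6000 = 0.5333
Terminal stock prices: S_uu = 84.5, S_ud = 45.5, S_dd = 24.5
Terminal payoffs (S − K): max(34.5, 0) = 34.5, max(-4.5, 0) = 0, max(-25.5, 0) = 0
Node u (S = 65): continuation = 1/1.02·[0.5333·34.5000 + 0.4667·0.0000] = 18.0392; exercise value = 15.0000 ≤ continuation, so V_u = 18.0392
Node d (S = 35): continuation = 1/1.02·[0.5333·0.0000 + 0.4667·0.0000] = 0.0000; exercise value = 0.0000 ≤ continuation, so V_d = 0.0000
Node 0 (S = 50): continuation = 1/1.02·[0.5333·18.0392 + 0.4667·0.0000] = 9.4323; exercise value = 0.0000 ≤ continuation, so V_0 = 9.4323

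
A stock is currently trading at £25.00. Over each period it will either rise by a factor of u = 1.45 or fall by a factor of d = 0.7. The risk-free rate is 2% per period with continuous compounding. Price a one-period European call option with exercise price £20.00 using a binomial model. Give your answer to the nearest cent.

Risk-neutral probability p = (e^0.02 − 0.7)/(1.45 − 0.7) = 0.3202/0.7500 = 0.4269
Terminal stock prices: S_u = 36.25, S_d = 17.5
Terminal payoffs (S − K): max(16.25, 0) = 16.25, max(-2.5, 0) = 0
Node 0 (S = 25): V_0 = e^(−0.02)·[0.4269·16.2500 + 0.5731·0.0000] = 6.8003

£6.80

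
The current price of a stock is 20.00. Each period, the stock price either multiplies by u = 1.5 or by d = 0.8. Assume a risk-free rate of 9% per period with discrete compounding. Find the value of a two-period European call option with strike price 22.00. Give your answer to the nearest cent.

4.14

Risk-neutral probability p = (1 + 0.09 − 0.8)/(1.5 − 0.8) = 0.2900/0.7000 = 0.4143
Terminal stock prices: S_uu = 45, S_ud = 24, S_dd = 12.8
Terminal payoffs (S − K): max(23, 0) = 23, max(2, 0) = 2, max(-9.2, 0) = 0
Node u (S = 30): V_u = 1/1.09·[0.4143·23.0000 + 0.5857·2.0000] = 9.8165
Node d (S = 16): V_d = 1/1.09·[0.4143·2.0000 + 0.5857·0.0000] = 0.7602
Node 0 (S = 20): V_0 = 1/1.09·[0.4143·9.8165 + 0.5857·0.7602] = 4.1395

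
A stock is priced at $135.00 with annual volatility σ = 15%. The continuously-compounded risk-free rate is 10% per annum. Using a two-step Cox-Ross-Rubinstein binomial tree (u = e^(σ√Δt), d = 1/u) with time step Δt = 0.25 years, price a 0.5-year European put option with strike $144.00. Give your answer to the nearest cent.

$7.14

CRR parameters: u = e^(σ√Δt) = e^(0.15·√0.25) = 1.0779, d = 1/u = 0.9277
Per-period rate: rΔt = 0.1·0.25 = 0.025, so R = e^0.025 = 1.0253
Risk-neutral probability p = (e^0.025 − 0.9277)/(1.0779 − 0.9277) = 0.0976/0.1501 = 0.6499
Terminal stock prices: S_uu = 156.8, S_ud = 135, S_dd = 116.2
Terminal payoffs (K − S): max(-12.85, 0) = 0, max(9, 0) = 9, max(27.8, 0) = 27.8
Node u (S = 145.5): V_u = e^(−0.025)·[0.6499·0.0000 + 0.3501·9.0000] = 3.0734
Node d (S = 125.2): V_d = e^(−0.025)·[0.6499·9.0000 + 0.3501·27.8044] = 15.1993
Node 0 (S = 135): V_0 = e^(−0.025)·[0.6499·3.0734 + 0.3501·15.1993] = 7.1383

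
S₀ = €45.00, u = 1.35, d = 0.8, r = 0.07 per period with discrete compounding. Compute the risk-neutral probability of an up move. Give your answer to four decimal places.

p = 0.4909

Risk-neutral probability p = (1 + 0.07 − 0.8)/(1.35 − 0.8) = 0.2700/0.5500 = 0.4909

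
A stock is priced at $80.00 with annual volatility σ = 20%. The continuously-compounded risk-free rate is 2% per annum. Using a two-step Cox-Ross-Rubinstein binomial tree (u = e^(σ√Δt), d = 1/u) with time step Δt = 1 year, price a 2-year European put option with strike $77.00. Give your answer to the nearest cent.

CRR parameters: u = e^(σ√Δt) = e^(0.2·√1) = 1.2214, d = 1/u = 0.8187
Per-period rate: rΔt = 0.02·1 = 0.02, so R = e^0.02 = 1.0202
Risk-neutral probability p = (e^0.02 − 0.8187)/(1.2214 − 0.8187) = 0.2015/0.4027 = 0.5003
Terminal stock prices: S_uu = 119.3, S_ud = 80, S_dd = 53.63
Terminal payoffs (K − S): max(-42.35, 0) = 0, max(-3, 0) = 0, max(23.37, 0) = 23.37
Node u (S = 97.71): V_u = e^(−0.02)·[0.5003·0.0000 + 0.4997·0.0000] = 0.0000
Node d (S = 65.5): V_d = e^(−0.02)·[0.5003·0.0000 + 0.4997·23.3744] = 11.4481
Node 0 (S = 80): V_0 = e^(−0.02)·[0.5003·0.0000 + 0.4997·11.4481] = 5.6070

$5.61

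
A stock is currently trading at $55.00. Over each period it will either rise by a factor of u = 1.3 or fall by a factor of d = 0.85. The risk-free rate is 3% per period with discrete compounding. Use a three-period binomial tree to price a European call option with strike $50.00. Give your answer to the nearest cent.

$12.45

Risk-neutral probability p = (1 + 0.03 − 0.85)/(1.3 − 0.85) = 0.1800/0.4500 = 0.4000
Terminal stock prices: S_uuu = 120.8, S_uud = 79.01, S_udd = 51.66, S_ddd = 33.78
Terminal payoffs (S − K): max(70.84, 0) = 70.84, max(29.01, 0) = 29.01, max(1.659, 0) = 1.659, max(-16.22, 0) = 0
Node uu (S = 92.95): V_uu = 1/1.03·[0.4000·70.8350 + 0.6000·29.0075] = 44.4063
Node ud (S = 60.77): V_ud = 1/1.03·[0.4000·29.0075 + 0.6000·1.6587] = 12.2313
Node dd (S = 39.74): V_dd = 1/1.03·[0.4000·1.6587 + 0.6000·0.0000] = 0.6442
Node u (S = 71.5): V_u = 1/1.03·[0.4000·44.4063 + 0.6000·12.2313] = 24.3702
Node d (S = 46.75): V_d = 1/1.03·[0.4000·12.2313 + 0.6000·0.6442] = 5.1253
Node 0 (S = 55): V_0 = 1/1.03·[0.4000·24.3702 + 0.6000·5.1253] = 12.4498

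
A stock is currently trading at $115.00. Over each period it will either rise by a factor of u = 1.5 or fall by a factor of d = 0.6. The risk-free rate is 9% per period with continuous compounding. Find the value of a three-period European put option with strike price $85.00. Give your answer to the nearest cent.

$10.07

Risk-neutral probability p = (e^0.09 − 0.6)/(1.5 − 0.6) = 0.4942/0.9000 = 0.5491
Terminal stock prices: S_uuu = 388.1, S_uud = 155.2, S_udd = 62.1, S_ddd = 24.84
Terminal payoffs (K − S): max(-303.1, 0) = 0, max(-70.25, 0) = 0, max(22.9, 0) = 22.9, max(60.16, 0) = 60.16
Node uu (S = 258.8): V_uu = e^(−0.09)·[0.5491·0.0000 + 0.4509·0.0000] = 0.0000
Node ud (S = 103.5): V_ud = e^(−0.09)·[0.5491·0.0000 + 0.4509·22.9000] = 9.4373
Node dd (S = 41.4): V_dd = e^(−0.09)·[0.5491·22.9000 + 0.4509·60.1600] = 36.2842
Node u (S = 172.5): V_u = e^(−0.09)·[0.5491·0.0000 + 0.4509·9.4373] = 3.8892
Node d (S = 69): V_d = e^(−0.09)·[0.5491·9.4373 + 0.4509·36.2842] = 19.6888
Node 0 (S = 115): V_0 = e^(−0.09)·[0.5491·3.8892 + 0.4509·19.6888] = 10.0656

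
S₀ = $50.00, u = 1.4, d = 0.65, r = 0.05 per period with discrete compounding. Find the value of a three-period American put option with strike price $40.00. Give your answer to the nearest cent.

$5.82

Risk-neutral probability p = (1 + 0.05 − 0.65)/(1.4 − 0.65) = 0.4000/0.7500 = 0.5333
Terminal stock prices: S_uuu = 137.2, S_uud = 63.7, S_udd = 29.58, S_ddd = 13.73
Terminal payoffs (K − S): max(-97.2, 0) = 0, max(-23.7, 0) = 0, max(10.42, 0) = 10.42, max(26.27, 0) = 26.27
Node uu (S = 98): continuation = 1/1.05·[0.5333·0.0000 + 0.4667·0.0000] = 0.0000; exercise value = 0.0000 ≤ continuation, so V_uu = 0.0000
Node ud (S = 45.5): continuation = 1/1.05·[0.5333·0.0000 + 0.4667·10.4250] = 4.6333; exercise value = 0.0000 ≤ continuation, so V_ud = 4.6333
Node dd (S = 21.13): continuation = 1/1.05·[0.5333·10.4250 + 0.4667·26.2687] = 16.9702; exercise value = 18.8750 > continuation, so V_dd = 18.8750 (exercise)
Node u (S = 70): continuation = 1/1.05·[0.5333·0.0000 + 0.4667·4.6333] = 2.0593; exercise value = 0.0000 ≤ continuation, so V_u = 2.0593
Node d (S = 32.5): continuation = 1/1.05·[0.5333·4.6333 + 0.4667·18.8750] = 10.7423; exercise value = 7.5000 ≤ continuation, so V_d = 10.7423
Node 0 (S = 50): continuation = 1/1.05·[0.5333·2.0593 + 0.4667·10.7423] = 5.8203; exercise value = 0.0000 ≤ continuation, so V_0 = 5.8203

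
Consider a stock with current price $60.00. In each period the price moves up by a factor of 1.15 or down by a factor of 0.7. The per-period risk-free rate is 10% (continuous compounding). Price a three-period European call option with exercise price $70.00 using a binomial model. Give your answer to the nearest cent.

$11.49

Risk-neutral probability p = (e^0.1 − 0.7)/(1.15 − 0.7) = 0.4052/0.4500 = 0.9004
Terminal stock prices: S_uuu = 91.25, S_uud = 55.54, S_udd = 33.81, S_ddd = 20.58
Terminal payoffs (S − K): max(21.25, 0) = 21.25, max(-14.46, 0) = 0, max(-36.19, 0) = 0, max(-49.42, 0) = 0
Node uu (S = 79.35): V_uu = e^(−0.1)·[0.9004·21.2525 + 0.0996·0.0000] = 17.3144
Node ud (S = 48.3): V_ud = e^(−0.1)·[0.9004·0.0000 + 0.0996·0.0000] = 0.0000
Node dd (S = 29.4): V_dd = e^(−0.1)·[0.9004·0.0000 + 0.0996·0.0000] = 0.0000
Node u (S = 69): V_u = e^(−0.1)·[0.9004·17.3144 + 0.0996·0.0000] = 14.1060
Node d (S = 42): V_d = e^(−0.1)·[0.9004·0.0000 + 0.0996·0.0000] = 0.0000
Node 0 (S = 60): V_0 = e^(−0.1)·[0.9004·14.1060 + 0.0996·0.0000] = 11.4921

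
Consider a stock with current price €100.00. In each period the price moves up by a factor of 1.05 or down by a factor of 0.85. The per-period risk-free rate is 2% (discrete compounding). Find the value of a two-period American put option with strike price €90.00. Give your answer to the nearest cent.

€0.83

Risk-neutral probability p = (1 + 0.02 − 0.85)/(1.05 − 0.85) = 0.1700/0.2000 = 0.8500
Terminal stock prices: S_uu = 110.2, S_ud = 89.25, S_dd = 72.25
Terminal payoffs (K − S): max(-20.25, 0) = 0, max(0.75, 0) = 0.75, max(17.75, 0) = 17.75
Node u (S = 105): continuation = 1/1.02·[0.8500·0.0000 + 0.1500·0.7500] = 0.1103; exercise value = 0.0000 ≤ continuation, so V_u = 0.1103
Node d (S = 85): continuation = 1/1.02·[0.8500·0.7500 + 0.1500·17.7500] = 3.2353; exercise value = 5.0000 > continuation, so V_d = 5.0000 (exercise)
Node 0 (S = 100): continuation = 1/1.02·[0.8500·0.1103 + 0.1500·5.0000] = 0.8272; exercise value = 0.0000 ≤ continuation, so V_0 = 0.8272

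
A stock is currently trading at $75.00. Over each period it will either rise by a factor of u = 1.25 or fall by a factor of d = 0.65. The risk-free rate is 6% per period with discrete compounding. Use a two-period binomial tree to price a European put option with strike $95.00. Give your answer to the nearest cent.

Risk-neutral probability p = (1 + 0.06 − 0.65)/(1.25 − 0.65) = 0.4100/0.6000 = 0.6833
Terminal stock prices: S_uu = 117.2, S_ud = 60.94, S_dd = 31.69
Terminal payoffs (K − S): max(-22.19, 0) = 0, max(34.06, 0) = 34.06, max(63.31, 0) = 63.31
Node u (S = 93.75): V_u = 1/1.06·[0.6833·0.0000 + 0.3167·34.0625] = 10.1759
Node d (S = 48.75): V_d = 1/1.06·[0.6833·34.0625 + 0.3167·63.3125] = 40.8726
Node 0 (S = 75): V_0 = 1/1.06·[0.6833·10.1759 + 0.3167·40.8726] = 18.7703

$18.77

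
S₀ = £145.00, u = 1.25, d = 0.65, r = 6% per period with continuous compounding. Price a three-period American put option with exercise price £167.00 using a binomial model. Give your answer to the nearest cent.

£33.31

Risk-neutral probability p = (e^0.06 − 0.65)/(1.25 − 0.65) = 0.4118/0.6000 = 0.6864
Terminal stock prices: S_uuu = 283.2, S_uud = 147.3, S_udd = 76.58, S_ddd = 39.82
Terminal payoffs (K − S): max(-116.2, 0) = 0, max(19.73, 0) = 19.73, max(90.42, 0) = 90.42, max(127.2, 0) = 127.2
Node uu (S = 226.6): continuation = e^(−0.06)·[0.6864·0.0000 + 0.3136·19.7344] = 5.8284; exercise value = 0.0000 ≤ continuation, so V_uu = 5.8284
Node ud (S = 117.8): continuation = e^(−0.06)·[0.6864·19.7344 + 0.3136·90.4219] = 39.4622; exercise value = 49.1875 > continuation, so V_ud = 49.1875 (exercise)
Node dd (S = 61.26): continuation = e^(−0.06)·[0.6864·90.4219 + 0.3136·127.1794] = 96.0122; exercise value = 105.7375 > continuation, so V_dd = 105.7375 (exercise)
Node u (S = 181.2): continuation = e^(−0.06)·[0.6864·5.8284 + 0.3136·49.1875] = 18.2948; exercise value = 0.0000 ≤ continuation, so V_u = 18.2948
Node d (S = 94.25): continuation = e^(−0.06)·[0.6864·49.1875 + 0.3136·105.7375] = 63.0247; exercise value = 72.7500 > continuation, so V_d = 72.7500 (exercise)
Node 0 (S = 145): continuation = e^(−0.06)·[0.6864·18.2948 + 0.3136·72.7500] = 33.3123; exercise value = 22.0000 ≤ continuation, so V_0 = 33.3123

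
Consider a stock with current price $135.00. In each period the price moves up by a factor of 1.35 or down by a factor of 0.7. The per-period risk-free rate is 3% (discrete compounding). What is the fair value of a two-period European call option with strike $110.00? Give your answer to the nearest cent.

Risk-neutral probability p = (1 + 0.03 − 0.7)/(1.35 − 0.7) = 0.3300/0.6500 = 0.5077
Terminal stock prices: S_uu = 246, S_ud = 127.6, S_dd = 66.15
Terminal payoffs (S − K): max(136, 0) = 136, max(17.57, 0) = 17.57, max(-43.85, 0) = 0
Node u (S = 182.2): V_u = 1/1.03·[0.5077·136.0375 + 0.4923·17.5750] = 75.4539
Node d (S = 94.5): V_d = 1/1.03·[0.5077·17.5750 + 0.4923·0.0000] = 8.6628
Node 0 (S = 135): V_0 = 1/1.03·[0.5077·75.4539 + 0.4923·8.6628] = 41.3322

$41.33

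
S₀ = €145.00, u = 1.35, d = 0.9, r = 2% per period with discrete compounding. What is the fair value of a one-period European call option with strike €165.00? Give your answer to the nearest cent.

€8.04

Risk-neutral probability p = (1 + 0.02 − 0.9)/(1.35 − 0.9) = 0.1200/0.4500 = 0.2667
Terminal stock prices: S_u = 195.8, S_d = 130.5
Terminal payoffs (S − K): max(30.75, 0) = 30.75, max(-34.5, 0) = 0
Node 0 (S = 145): V_0 = 1/1.02·[0.2667·30.7500 + 0.7333·0.0000] = 8.0392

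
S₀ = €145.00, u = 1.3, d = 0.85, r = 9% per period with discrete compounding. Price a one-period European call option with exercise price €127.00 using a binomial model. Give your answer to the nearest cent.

€30.09

Risk-neutral probability p = (1 + 0.09 − 0.85)/(1.3 − 0.85) = 0.2400/0.4500 = 0.5333
Terminal stock prices: S_u = 188.5, S_d = 123.2
Terminal payoffs (S − K): max(61.5, 0) = 61.5, max(-3.75, 0) = 0
Node 0 (S = 145): V_0 = 1/1.09·[0.5333·61.5000 + 0.4667·0.0000] = 30.0917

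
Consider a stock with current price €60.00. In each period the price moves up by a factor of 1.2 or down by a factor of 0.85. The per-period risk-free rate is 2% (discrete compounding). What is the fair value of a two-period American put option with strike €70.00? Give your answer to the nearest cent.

€11.69

Risk-neutral probability p = (1 + 0.02 − 0.85)/(1.2 − 0.85) = 0.1700/0.3500 = 0.4857
Terminal stock prices: S_uu = 86.4, S_ud = 61.2, S_dd = 43.35
Terminal payoffs (K − S): max(-16.4, 0) = 0, max(8.8, 0) = 8.8, max(26.65, 0) = 26.65
Node u (S = 72): continuation = 1/1.02·[0.4857·0.0000 + 0.5143·8.8000] = 4.4370; exercise value = 0.0000 ≤ continuation, so V_u = 4.4370
Node d (S = 51): continuation = 1/1.02·[0.4857·8.8000 + 0.5143·26.6500] = 17.6275; exercise value = 19.0000 > continuation, so V_d = 19.0000 (exercise)
Node 0 (S = 60): continuation = 1/1.02·[0.4857·4.4370 + 0.5143·19.0000] = 11.6927; exercise value = 10.0000 ≤ continuation, so V_0 = 11.6927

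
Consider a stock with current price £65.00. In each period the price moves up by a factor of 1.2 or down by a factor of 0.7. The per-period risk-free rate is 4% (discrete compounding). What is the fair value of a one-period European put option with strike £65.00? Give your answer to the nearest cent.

£6.00

Risk-neutral probability p = (1 + 0.04 − 0.7)/(1.2 − 0.7) = 0.3400/0.5000 = 0.6800
Terminal stock prices: S_u = 78, S_d = 45.5
Terminal payoffs (K − S): max(-13, 0) = 0, max(19.5, 0) = 19.5
Node 0 (S = 65): V_0 = 1/1.04·[0.6800·0.0000 + 0.3200·19.5000] = 6.0000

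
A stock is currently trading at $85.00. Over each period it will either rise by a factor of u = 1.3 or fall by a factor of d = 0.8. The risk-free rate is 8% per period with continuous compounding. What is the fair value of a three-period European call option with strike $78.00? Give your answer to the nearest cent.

Risk-neutral probability p = (e^0.08 − 0.8)/(1.3 − 0.8) = 0.2833/0.5000 = 0.5666
Terminal stock prices: S_uuu = 186.7, S_uud = 114.9, S_udd = 70.72, S_ddd = 43.52
Terminal payoffs (S − K): max(108.7, 0) = 108.7, max(36.92, 0) = 36.92, max(-7.28, 0) = 0, max(-34.48, 0) = 0
Node uu (S = 143.7): V_uu = e^(−0.08)·[0.5666·108.7450 + 0.4334·36.9200] = 71.6469
Node ud (S = 88.4): V_ud = e^(−0.08)·[0.5666·36.9200 + 0.4334·0.0000] = 19.3097
Node dd (S = 54.4): V_dd = e^(−0.08)·[0.5666·0.0000 + 0.4334·0.0000] = 0.0000
Node u (S = 110.5): V_u = e^(−0.08)·[0.5666·71.6469 + 0.4334·19.3097] = 45.1982
Node d (S = 68): V_d = e^(−0.08)·[0.5666·19.3097 + 0.4334·0.0000] = 10.0992
Node 0 (S = 85): V_0 = e^(−0.08)·[0.5666·45.1982 + 0.4334·10.0992] = 27.6800

$27.68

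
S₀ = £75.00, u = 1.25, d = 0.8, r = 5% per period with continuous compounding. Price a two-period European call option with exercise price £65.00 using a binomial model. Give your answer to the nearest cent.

£19.19

Risk-neutral probability p = (e^0.05 − 0.8)/(1.25 − 0.8) = 0.2513/0.4500 = 0.5584
Terminal stock prices: S_uu = 117.2, S_ud = 75, S_dd = 48
Terminal payoffs (S − K): max(52.19, 0) = 52.19, max(10, 0) = 10, max(-17, 0) = 0
Node u (S = 93.75): V_u = e^(−0.05)·[0.5584·52.1875 + 0.4416·10.0000] = 31.9201
Node d (S = 60): V_d = e^(−0.05)·[0.5584·10.0000 + 0.4416·0.0000] = 5.3115
Node 0 (S = 75): V_0 = e^(−0.05)·[0.5584·31.9201 + 0.4416·5.3115] = 19.1855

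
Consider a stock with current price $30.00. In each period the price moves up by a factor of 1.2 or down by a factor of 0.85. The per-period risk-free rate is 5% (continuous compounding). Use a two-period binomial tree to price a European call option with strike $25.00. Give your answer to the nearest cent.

Risk-neutral probability p = (e^0.05 − 0.85)/(1.2 − 0.85) = 0.2013/0.3500 = 0.5751
Terminal stock prices: S_uu = 43.2, S_ud = 30.6, S_dd = 21.67
Terminal payoffs (S − K): max(18.2, 0) = 18.2, max(5.6, 0) = 5.6, max(-3.325, 0) = 0
Node u (S = 36): V_u = e^(−0.05)·[0.5751·18.2000 + 0.4249·5.6000] = 12.2193
Node d (S = 25.5): V_d = e^(−0.05)·[0.5751·5.6000 + 0.4249·0.0000] = 3.0633
Node 0 (S = 30): V_0 = e^(−0.05)·[0.5751·12.2193 + 0.4249·3.0633] = 7.9223

$7.92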